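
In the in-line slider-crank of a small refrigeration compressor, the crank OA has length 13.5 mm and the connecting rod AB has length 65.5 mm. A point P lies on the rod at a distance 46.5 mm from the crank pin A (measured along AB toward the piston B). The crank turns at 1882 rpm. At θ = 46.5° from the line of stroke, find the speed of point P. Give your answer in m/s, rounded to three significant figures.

ω = 197.1 rad/s.  Crank-pin speed |V_A| = rω = 2.6606 m/s, perpendicular to OA.
Rod angle: sinφ = −(r/L) sinθ ⇒ φ = -8.598°; ω_rod = −rω cosθ/√(L²−r²sin²θ) = -28.279 rad/s.
V_P = V_A + ω_rod × AP, with AP = 0.0465 m along the rod.
Components: V_Px = −rω sinθ − a·ω_rod·sinφ = -2.1265 m/s;  V_Py = rω cosθ + a·ω_rod·cosφ = +0.53126 m/s.
|V_P| = √(V_Px² + V_Py²) = 2.1919 m/s.

2.19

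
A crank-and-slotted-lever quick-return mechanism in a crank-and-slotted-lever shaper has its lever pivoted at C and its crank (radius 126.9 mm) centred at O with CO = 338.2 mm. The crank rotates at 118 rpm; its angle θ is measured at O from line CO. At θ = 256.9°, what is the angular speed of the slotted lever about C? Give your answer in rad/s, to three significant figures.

0.710

ω = 12.36 rad/s (from 118 rpm).
Crank pin A relative to C: A = (d + r cosθ, r sinθ); lever angle φ = atan2(r sinθ, d + r cosθ).
Differentiating tanφ: φ̇ = rω(d cosθ + r)/(d² + r² + 2dr cosθ).
d² + r² + 2dr cosθ = |CA|² = 0.111028 m²;  d cosθ + r = +0.050247 m.
|ω_lever| = |0.1269·12.36·+0.050247| / 0.111028 = 0.70965 rad/s.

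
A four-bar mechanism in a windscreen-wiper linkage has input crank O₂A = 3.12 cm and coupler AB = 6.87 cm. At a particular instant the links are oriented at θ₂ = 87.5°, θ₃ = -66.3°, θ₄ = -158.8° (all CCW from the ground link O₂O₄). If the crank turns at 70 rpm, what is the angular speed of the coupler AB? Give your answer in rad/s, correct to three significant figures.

ω₂ = 7.33 rad/s (from 70 rpm).
Differentiating the loop-closure r₂e^{iθ₂}+r₃e^{iθ₃}=r₁+r₄e^{iθ₄} gives r₂ω₂e^{iθ₂}+r₃ω₃e^{iθ₃}=r₄ω₄e^{iθ₄}.
Eliminating the other unknown: ω₃ = r₂ω₂ sin(θ₄−θ₂) / [r₃ sin(θ₃−θ₄)].
Numerator sine = +0.91566; denominator sine = +0.99905.
Result = 0.0312·7.33·(+0.91566) / (0.0687·(+0.99905)) = +3.0512 rad/s; magnitude 3.0512 rad/s.

3.05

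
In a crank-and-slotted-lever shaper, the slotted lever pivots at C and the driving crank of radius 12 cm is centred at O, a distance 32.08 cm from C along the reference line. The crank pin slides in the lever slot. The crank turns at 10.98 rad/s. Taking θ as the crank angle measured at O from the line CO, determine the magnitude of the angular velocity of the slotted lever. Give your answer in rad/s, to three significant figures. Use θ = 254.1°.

0.440

ω = 10.98 rad/s
Crank pin A relative to C: A = (d + r cosθ, r sinθ); lever angle φ = atan2(r sinθ, d + r cosθ).
Differentiating tanφ: φ̇ = rω(d cosθ + r)/(d² + r² + 2dr cosθ).
d² + r² + 2dr cosθ = |CA|² = 0.09622 m²;  d cosθ + r = +0.032114 m.
|ω_lever| = |0.12·10.98·+0.032114| / 0.09622 = 0.43976 rad/s.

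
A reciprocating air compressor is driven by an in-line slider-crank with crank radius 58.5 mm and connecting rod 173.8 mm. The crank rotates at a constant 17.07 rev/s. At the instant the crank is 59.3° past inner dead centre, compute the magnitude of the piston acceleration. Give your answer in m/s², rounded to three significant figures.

ω = 2π·17.1 = 107.3 rad/s
x(θ) = r cosθ + √(L² − r² sin²θ); with ω constant, a = ω²·d²x/dθ².
d²x/dθ² = −r cosθ − r²(cos2θ)/√u − r⁴ sin²2θ/(4u^{3/2}),  u = L² − r² sin²θ = 0.0276762 m².
Substituting r = 0.0585 m, L = 0.1738 m, θ = 59.3°: d²x/dθ² = -0.02051 m.
a = ω²·d²x/dθ² = (107.3)²·(-0.02051) = -235.93 m/s²;  |a| = 235.93 m/s².

236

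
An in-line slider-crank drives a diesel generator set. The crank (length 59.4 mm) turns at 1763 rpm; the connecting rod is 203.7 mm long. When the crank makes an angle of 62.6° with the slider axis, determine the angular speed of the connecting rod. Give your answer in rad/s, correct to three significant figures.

ω = 184.6 rad/s (converted from 1763 rpm).
The rod makes angle φ with the slider axis where L sinφ = r sinθ; differentiating, L cosφ·φ̇ = r ω cosθ.
L cosφ = √(L² − r² sin²θ) = 0.19676 m.
|ω_rod| = r ω |cosθ| / √(L² − r² sin²θ) = 0.0594·184.6·0.46020/0.19676 = 25.65 rad/s.

25.7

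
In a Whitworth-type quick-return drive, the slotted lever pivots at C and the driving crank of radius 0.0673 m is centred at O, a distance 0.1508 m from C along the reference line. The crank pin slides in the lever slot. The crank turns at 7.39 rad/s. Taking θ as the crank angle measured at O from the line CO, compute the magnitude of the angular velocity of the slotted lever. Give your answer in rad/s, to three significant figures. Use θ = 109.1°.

ω = 7.39 rad/s
Crank pin A relative to C: A = (d + r cosθ, r sinθ); lever angle φ = atan2(r sinθ, d + r cosθ).
Differentiating tanφ: φ̇ = rω(d cosθ + r)/(d² + r² + 2dr cosθ).
d² + r² + 2dr cosθ = |CA|² = 0.0206282 m²;  d cosθ + r = +0.017956 m.
|ω_lever| = |0.0673·7.39·+0.017956| / 0.0206282 = 0.43291 rad/s.

0.433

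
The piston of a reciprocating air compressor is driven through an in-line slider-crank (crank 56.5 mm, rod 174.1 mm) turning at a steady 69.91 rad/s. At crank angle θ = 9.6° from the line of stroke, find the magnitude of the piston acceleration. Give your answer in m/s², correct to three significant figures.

357

ω = 69.91 rad/s
x(θ) = r cosθ + √(L² − r² sin²θ); with ω constant, a = ω²·d²x/dθ².
d²x/dθ² = −r cosθ − r²(cos2θ)/√u − r⁴ sin²2θ/(4u^{3/2}),  u = L² − r² sin²θ = 0.030222 m².
Substituting r = 0.0565 m, L = 0.1741 m, θ = 9.6°: d²x/dθ² = -0.073102 m.
a = ω²·d²x/dθ² = (69.91)²·(-0.073102) = -357.28 m/s²;  |a| = 357.28 m/s².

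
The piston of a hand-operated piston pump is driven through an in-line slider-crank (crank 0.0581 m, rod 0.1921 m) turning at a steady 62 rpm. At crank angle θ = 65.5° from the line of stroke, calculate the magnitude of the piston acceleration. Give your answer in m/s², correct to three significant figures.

0.521

ω = 2π·62/60 = 6.493 rad/s
x(θ) = r cosθ + √(L² − r² sin²θ); with ω constant, a = ω²·d²x/dθ².
d²x/dθ² = −r cosθ − r²(cos2θ)/√u − r⁴ sin²2θ/(4u^{3/2}),  u = L² − r² sin²θ = 0.0341073 m².
Substituting r = 0.0581 m, L = 0.1921 m, θ = 65.5°: d²x/dθ² = -0.01236 m.
a = ω²·d²x/dθ² = (6.493)²·(-0.01236) = -0.52102 m/s²;  |a| = 0.52102 m/s².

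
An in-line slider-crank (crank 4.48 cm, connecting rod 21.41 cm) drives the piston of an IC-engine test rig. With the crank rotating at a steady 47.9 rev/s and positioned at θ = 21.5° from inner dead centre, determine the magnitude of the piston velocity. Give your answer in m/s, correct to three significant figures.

5.91

ω = 2π·47.9 = 301 rad/s
For an in-line slider-crank, x = r cosθ + √(L² − r² sin²θ), so v = −rω sinθ·[1 + r cosθ/√(L² − r² sin²θ)].
With r = 0.0448 m, L = 0.2141 m, θ = 21.5°: √(L² − r² sin²θ) = 0.21347 m.
v = −0.0448·301·0.36650·[1 + 0.0448·0.93042/0.21347] = -5.9065 m/s.
|v| = 5.9065 m/s.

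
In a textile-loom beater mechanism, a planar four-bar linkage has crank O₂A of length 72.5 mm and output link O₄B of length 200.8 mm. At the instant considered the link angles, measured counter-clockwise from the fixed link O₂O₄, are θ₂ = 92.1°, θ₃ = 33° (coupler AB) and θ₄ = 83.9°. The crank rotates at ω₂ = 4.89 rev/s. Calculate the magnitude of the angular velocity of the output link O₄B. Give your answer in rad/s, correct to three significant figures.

12.3

ω₂ = 30.72 rad/s (from 4.89 rev/s).
Differentiating the loop-closure r₂e^{iθ₂}+r₃e^{iθ₃}=r₁+r₄e^{iθ₄} gives r₂ω₂e^{iθ₂}+r₃ω₃e^{iθ₃}=r₄ω₄e^{iθ₄}.
Eliminating the other unknown: ω₄ = r₂ω₂ sin(θ₂−θ₃) / [r₄ sin(θ₄−θ₃)].
Numerator sine = +0.85806; denominator sine = +0.77605.
Result = 0.0725·30.72·(+0.85806) / (0.2008·(+0.77605)) = +12.266 rad/s; magnitude 12.266 rad/s.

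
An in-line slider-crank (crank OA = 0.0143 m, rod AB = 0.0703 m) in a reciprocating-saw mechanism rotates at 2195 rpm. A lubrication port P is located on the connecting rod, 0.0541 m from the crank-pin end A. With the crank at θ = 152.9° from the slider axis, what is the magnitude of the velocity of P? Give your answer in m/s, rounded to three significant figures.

1.45

ω = 229.9 rad/s.  Crank-pin speed |V_A| = rω = 3.287 m/s, perpendicular to OA.
Rod angle: sinφ = −(r/L) sinθ ⇒ φ = -5.317°; ω_rod = −rω cosθ/√(L²−r²sin²θ) = +41.803 rad/s.
V_P = V_A + ω_rod × AP, with AP = 0.0541 m along the rod.
Components: V_Px = −rω sinθ − a·ω_rod·sinφ = -1.2878 m/s;  V_Py = rω cosθ + a·ω_rod·cosφ = -0.6743 m/s.
|V_P| = √(V_Px² + V_Py²) = 1.4537 m/s.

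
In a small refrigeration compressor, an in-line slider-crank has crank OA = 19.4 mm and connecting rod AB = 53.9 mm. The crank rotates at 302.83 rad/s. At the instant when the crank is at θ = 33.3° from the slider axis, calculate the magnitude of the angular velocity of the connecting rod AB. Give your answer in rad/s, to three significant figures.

92.9

ω = 302.8 rad/s
The rod makes angle φ with the slider axis where L sinφ = r sinθ; differentiating, L cosφ·φ̇ = r ω cosθ.
L cosφ = √(L² − r² sin²θ) = 0.052837 m.
|ω_rod| = r ω |cosθ| / √(L² − r² sin²θ) = 0.0194·302.8·0.83581/0.052837 = 92.932 rad/s.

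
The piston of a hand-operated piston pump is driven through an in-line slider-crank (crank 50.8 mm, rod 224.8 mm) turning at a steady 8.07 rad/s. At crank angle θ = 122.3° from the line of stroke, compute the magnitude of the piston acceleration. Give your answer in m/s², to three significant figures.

2.09

ω = 8.07 rad/s
x(θ) = r cosθ + √(L² − r² sin²θ); with ω constant, a = ω²·d²x/dθ².
d²x/dθ² = −r cosθ − r²(cos2θ)/√u − r⁴ sin²2θ/(4u^{3/2}),  u = L² − r² sin²θ = 0.0486913 m².
Substituting r = 0.0508 m, L = 0.2248 m, θ = 122.3°: d²x/dθ² = +0.032035 m.
a = ω²·d²x/dθ² = (8.07)²·(+0.032035) = +2.0863 m/s²;  |a| = 2.0863 m/s².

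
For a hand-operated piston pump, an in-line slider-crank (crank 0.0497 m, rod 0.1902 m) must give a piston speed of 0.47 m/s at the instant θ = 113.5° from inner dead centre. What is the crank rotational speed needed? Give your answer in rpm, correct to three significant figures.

For an in-line slider-crank, |v_piston| = rω|sinθ|·[1 + r cosθ/√(L² − r² sin²θ)].
With r = 0.0497 m, L = 0.1902 m, θ = 113.5°: the bracketed kinematic factor |dx/dθ| = 0.040686 m.
ω = v/|dx/dθ| = 0.47/0.040686 = 11.552 rad/s.
N = 60ω/(2π) = 110.31 rpm.

110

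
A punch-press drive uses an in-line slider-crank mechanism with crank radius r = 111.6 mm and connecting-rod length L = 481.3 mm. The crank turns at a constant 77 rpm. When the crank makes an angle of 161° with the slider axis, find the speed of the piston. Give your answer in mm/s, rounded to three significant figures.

ω = 2π·77/60 = 8.063 rad/s
For an in-line slider-crank, x = r cosθ + √(L² − r² sin²θ), so v = −rω sinθ·[1 + r cosθ/√(L² − r² sin²θ)].
With r = 0.1116 m, L = 0.4813 m, θ = 161°: √(L² − r² sin²θ) = 0.47993 m.
v = −0.1116·8.063·0.32557·[1 + 0.1116·-0.94552/0.47993] = -0.22856 m/s.
|v| = 0.22856 m/s = 228.56 mm/s.

229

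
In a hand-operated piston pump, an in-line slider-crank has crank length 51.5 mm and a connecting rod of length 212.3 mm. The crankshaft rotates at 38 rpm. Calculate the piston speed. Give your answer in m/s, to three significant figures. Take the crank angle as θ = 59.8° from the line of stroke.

0.199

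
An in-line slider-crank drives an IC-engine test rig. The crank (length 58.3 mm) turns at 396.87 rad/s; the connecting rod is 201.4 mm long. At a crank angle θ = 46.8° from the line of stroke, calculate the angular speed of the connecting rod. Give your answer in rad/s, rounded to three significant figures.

80.5

ω = 396.9 rad/s
The rod makes angle φ with the slider axis where L sinφ = r sinθ; differentiating, L cosφ·φ̇ = r ω cosθ.
L cosφ = √(L² − r² sin²θ) = 0.19686 m.
|ω_rod| = r ω |cosθ| / √(L² − r² sin²θ) = 0.0583·396.9·0.68455/0.19686 = 80.455 rad/s.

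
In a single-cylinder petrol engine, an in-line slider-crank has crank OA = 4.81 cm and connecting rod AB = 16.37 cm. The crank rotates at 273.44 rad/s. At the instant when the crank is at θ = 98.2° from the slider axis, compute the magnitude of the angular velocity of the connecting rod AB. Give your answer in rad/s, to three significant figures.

ω = 273.4 rad/s
The rod makes angle φ with the slider axis where L sinφ = r sinθ; differentiating, L cosφ·φ̇ = r ω cosθ.
L cosφ = √(L² − r² sin²θ) = 0.15662 m.
|ω_rod| = r ω |cosθ| / √(L² − r² sin²θ) = 0.0481·273.4·0.14263/0.15662 = 11.977 rad/s.

12.0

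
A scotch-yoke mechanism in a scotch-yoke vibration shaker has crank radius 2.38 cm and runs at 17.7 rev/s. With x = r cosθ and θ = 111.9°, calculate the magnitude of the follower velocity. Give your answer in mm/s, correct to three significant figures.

2460

ω = 111.2 rad/s (from 17.7 rev/s).
x = r cosθ ⇒ ẋ = −rω sinθ.
|v| = rω|sinθ| = 0.0238·111.2·|sin 111.9°| = 2.4558 m/s = 2455.8 mm/s.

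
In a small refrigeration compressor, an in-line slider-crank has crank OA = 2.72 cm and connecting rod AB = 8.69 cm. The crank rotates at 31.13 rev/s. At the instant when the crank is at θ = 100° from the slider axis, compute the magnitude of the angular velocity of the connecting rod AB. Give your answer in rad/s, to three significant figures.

11.2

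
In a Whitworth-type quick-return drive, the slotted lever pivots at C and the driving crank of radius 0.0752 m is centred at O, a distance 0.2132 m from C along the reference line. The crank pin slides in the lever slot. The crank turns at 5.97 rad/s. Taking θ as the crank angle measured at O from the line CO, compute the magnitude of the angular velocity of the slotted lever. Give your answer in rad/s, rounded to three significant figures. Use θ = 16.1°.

1.53

ω = 5.97 rad/s
Crank pin A relative to C: A = (d + r cosθ, r sinθ); lever angle φ = atan2(r sinθ, d + r cosθ).
Differentiating tanφ: φ̇ = rω(d cosθ + r)/(d² + r² + 2dr cosθ).
d² + r² + 2dr cosθ = |CA|² = 0.0819169 m²;  d cosθ + r = +0.28004 m.
|ω_lever| = |0.0752·5.97·+0.28004| / 0.0819169 = 1.5347 rad/s.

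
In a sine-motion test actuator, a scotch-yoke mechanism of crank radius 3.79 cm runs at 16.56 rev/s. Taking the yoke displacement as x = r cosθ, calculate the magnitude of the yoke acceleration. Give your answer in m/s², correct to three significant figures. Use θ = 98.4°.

59.9

ω = 104 rad/s (from 16.56 rev/s).
x = r cosθ ⇒ ẍ = −rω² cosθ (ω constant).
|a| = rω²|cosθ| = 0.0379·(104)²·|cos 98.4°| = 59.94 m/s².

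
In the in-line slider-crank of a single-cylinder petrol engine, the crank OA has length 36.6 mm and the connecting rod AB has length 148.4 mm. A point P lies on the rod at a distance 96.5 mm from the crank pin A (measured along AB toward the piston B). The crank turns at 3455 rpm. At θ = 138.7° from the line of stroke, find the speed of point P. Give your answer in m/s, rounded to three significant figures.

8.42

ω = 361.8 rad/s.  Crank-pin speed |V_A| = rω = 13.242 m/s, perpendicular to OA.
Rod angle: sinφ = −(r/L) sinθ ⇒ φ = -9.368°; ω_rod = −rω cosθ/√(L²−r²sin²θ) = +67.943 rad/s.
V_P = V_A + ω_rod × AP, with AP = 0.0965 m along the rod.
Components: V_Px = −rω sinθ − a·ω_rod·sinφ = -7.6726 m/s;  V_Py = rω cosθ + a·ω_rod·cosφ = -3.4792 m/s.
|V_P| = √(V_Px² + V_Py²) = 8.4246 m/s.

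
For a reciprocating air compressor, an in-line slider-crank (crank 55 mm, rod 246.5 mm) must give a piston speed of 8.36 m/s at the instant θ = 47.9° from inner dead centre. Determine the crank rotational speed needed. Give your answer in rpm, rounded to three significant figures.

1700

For an in-line slider-crank, |v_piston| = rω|sinθ|·[1 + r cosθ/√(L² − r² sin²θ)].
With r = 0.055 m, L = 0.2465 m, θ = 47.9°: the bracketed kinematic factor |dx/dθ| = 0.046999 m.
ω = v/|dx/dθ| = 8.36/0.046999 = 177.88 rad/s.
N = 60ω/(2π) = 1698.6 rpm.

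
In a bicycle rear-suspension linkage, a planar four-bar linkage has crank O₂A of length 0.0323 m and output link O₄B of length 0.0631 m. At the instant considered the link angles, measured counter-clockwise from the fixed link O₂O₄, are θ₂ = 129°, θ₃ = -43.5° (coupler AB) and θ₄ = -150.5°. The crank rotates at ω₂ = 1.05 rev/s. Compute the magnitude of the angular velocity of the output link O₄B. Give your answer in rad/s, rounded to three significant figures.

0.461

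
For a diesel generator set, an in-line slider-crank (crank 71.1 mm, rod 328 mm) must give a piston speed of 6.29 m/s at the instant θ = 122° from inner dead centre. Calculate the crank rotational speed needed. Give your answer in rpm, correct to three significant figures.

1130

For an in-line slider-crank, |v_piston| = rω|sinθ|·[1 + r cosθ/√(L² − r² sin²θ)].
With r = 0.0711 m, L = 0.328 m, θ = 122°: the bracketed kinematic factor |dx/dθ| = 0.05325 m.
ω = v/|dx/dθ| = 6.29/0.05325 = 118.12 rad/s.
N = 60ω/(2π) = 1128 rpm.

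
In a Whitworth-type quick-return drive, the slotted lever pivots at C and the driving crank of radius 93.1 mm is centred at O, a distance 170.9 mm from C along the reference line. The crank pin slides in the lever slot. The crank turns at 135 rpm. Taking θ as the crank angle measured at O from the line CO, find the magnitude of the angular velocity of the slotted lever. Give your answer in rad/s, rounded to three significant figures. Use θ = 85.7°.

3.46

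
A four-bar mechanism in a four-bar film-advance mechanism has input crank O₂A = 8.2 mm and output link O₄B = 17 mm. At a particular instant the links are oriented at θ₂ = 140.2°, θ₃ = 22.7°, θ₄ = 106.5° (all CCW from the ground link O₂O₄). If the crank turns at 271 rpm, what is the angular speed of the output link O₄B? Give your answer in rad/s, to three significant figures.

ω₂ = 28.38 rad/s (from 271 rpm).
Differentiating the loop-closure r₂e^{iθ₂}+r₃e^{iθ₃}=r₁+r₄e^{iθ₄} gives r₂ω₂e^{iθ₂}+r₃ω₃e^{iθ₃}=r₄ω₄e^{iθ₄}.
Eliminating the other unknown: ω₄ = r₂ω₂ sin(θ₂−θ₃) / [r₄ sin(θ₄−θ₃)].
Numerator sine = +0.88701; denominator sine = +0.99415.
Result = 0.0082·28.38·(+0.88701) / (0.017·(+0.99415)) = +12.213 rad/s; magnitude 12.213 rad/s.

12.2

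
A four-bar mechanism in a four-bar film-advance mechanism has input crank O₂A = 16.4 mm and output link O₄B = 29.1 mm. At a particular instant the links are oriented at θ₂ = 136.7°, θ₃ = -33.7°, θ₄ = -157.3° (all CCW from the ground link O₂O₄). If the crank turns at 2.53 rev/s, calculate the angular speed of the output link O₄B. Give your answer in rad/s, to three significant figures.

ω₂ = 15.9 rad/s (from 2.53 rev/s).
Differentiating the loop-closure r₂e^{iθ₂}+r₃e^{iθ₃}=r₁+r₄e^{iθ₄} gives r₂ω₂e^{iθ₂}+r₃ω₃e^{iθ₃}=r₄ω₄e^{iθ₄}.
Eliminating the other unknown: ω₄ = r₂ω₂ sin(θ₂−θ₃) / [r₄ sin(θ₄−θ₃)].
Numerator sine = +0.16677; denominator sine = -0.83292.
Result = 0.0164·15.9·(+0.16677) / (0.0291·(-0.83292)) = -1.7938 rad/s; magnitude 1.7938 rad/s.

1.79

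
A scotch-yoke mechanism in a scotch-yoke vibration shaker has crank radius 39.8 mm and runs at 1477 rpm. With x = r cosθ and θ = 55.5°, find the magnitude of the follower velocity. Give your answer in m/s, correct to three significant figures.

ω = 154.7 rad/s (from 1477 rpm).
x = r cosθ ⇒ ẋ = −rω sinθ.
|v| = rω|sinθ| = 0.0398·154.7·|sin 55.5°| = 5.0732 m/s.

5.07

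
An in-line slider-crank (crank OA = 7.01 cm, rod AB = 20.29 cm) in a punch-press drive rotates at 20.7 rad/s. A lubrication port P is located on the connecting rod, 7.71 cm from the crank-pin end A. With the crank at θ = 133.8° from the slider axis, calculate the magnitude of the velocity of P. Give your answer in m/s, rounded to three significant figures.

ω = 20.7 rad/s.  Crank-pin speed |V_A| = rω = 1.4511 m/s, perpendicular to OA.
Rod angle: sinφ = −(r/L) sinθ ⇒ φ = -14.440°; ω_rod = −rω cosθ/√(L²−r²sin²θ) = +5.1114 rad/s.
V_P = V_A + ω_rod × AP, with AP = 0.0771 m along the rod.
Components: V_Px = −rω sinθ − a·ω_rod·sinφ = -0.94905 m/s;  V_Py = rω cosθ + a·ω_rod·cosφ = -0.62271 m/s.
|V_P| = √(V_Px² + V_Py²) = 1.1351 m/s.

1.14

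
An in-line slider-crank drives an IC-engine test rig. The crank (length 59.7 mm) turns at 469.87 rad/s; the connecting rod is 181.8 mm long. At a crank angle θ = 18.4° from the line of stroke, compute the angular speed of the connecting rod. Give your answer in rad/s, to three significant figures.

ω = 469.9 rad/s
The rod makes angle φ with the slider axis where L sinφ = r sinθ; differentiating, L cosφ·φ̇ = r ω cosθ.
L cosφ = √(L² − r² sin²θ) = 0.18082 m.
|ω_rod| = r ω |cosθ| / √(L² − r² sin²θ) = 0.0597·469.9·0.94888/0.18082 = 147.2 rad/s.

147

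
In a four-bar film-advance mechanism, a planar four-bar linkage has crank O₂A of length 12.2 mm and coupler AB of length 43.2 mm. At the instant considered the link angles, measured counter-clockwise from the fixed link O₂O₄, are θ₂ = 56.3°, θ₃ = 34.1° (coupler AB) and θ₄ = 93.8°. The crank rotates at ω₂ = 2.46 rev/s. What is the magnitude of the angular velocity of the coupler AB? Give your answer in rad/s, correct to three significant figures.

3.08

ω₂ = 15.46 rad/s (from 2.46 rev/s).
Differentiating the loop-closure r₂e^{iθ₂}+r₃e^{iθ₃}=r₁+r₄e^{iθ₄} gives r₂ω₂e^{iθ₂}+r₃ω₃e^{iθ₃}=r₄ω₄e^{iθ₄}.
Eliminating the other unknown: ω₃ = r₂ω₂ sin(θ₄−θ₂) / [r₃ sin(θ₃−θ₄)].
Numerator sine = +0.60876; denominator sine = -0.86340.
Result = 0.0122·15.46·(+0.60876) / (0.0432·(-0.86340)) = -3.0777 rad/s; magnitude 3.0777 rad/s.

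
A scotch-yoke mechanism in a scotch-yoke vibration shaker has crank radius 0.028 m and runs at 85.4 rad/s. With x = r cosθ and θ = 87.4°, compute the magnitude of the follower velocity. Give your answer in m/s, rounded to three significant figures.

2.39

ω = 85.4 rad/s
x = r cosθ ⇒ ẋ = −rω sinθ.
|v| = rω|sinθ| = 0.028·85.4·|sin 87.4°| = 2.3887 m/s.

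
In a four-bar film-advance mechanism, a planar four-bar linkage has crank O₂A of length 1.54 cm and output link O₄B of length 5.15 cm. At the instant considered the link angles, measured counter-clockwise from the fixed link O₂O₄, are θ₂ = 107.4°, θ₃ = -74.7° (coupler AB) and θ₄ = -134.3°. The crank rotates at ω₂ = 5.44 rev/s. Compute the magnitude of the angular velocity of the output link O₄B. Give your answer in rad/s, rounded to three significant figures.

0.434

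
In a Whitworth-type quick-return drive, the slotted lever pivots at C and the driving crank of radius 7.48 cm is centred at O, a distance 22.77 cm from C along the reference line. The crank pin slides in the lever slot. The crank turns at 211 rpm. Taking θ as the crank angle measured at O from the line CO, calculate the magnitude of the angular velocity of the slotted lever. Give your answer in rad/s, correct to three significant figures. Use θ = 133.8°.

ω = 22.1 rad/s (from 211 rpm).
Crank pin A relative to C: A = (d + r cosθ, r sinθ); lever angle φ = atan2(r sinθ, d + r cosθ).
Differentiating tanφ: φ̇ = rω(d cosθ + r)/(d² + r² + 2dr cosθ).
d² + r² + 2dr cosθ = |CA|² = 0.0338652 m²;  d cosθ + r = -0.082801 m.
|ω_lever| = |0.0748·22.1·-0.082801| / 0.0338652 = 4.0411 rad/s.

4.04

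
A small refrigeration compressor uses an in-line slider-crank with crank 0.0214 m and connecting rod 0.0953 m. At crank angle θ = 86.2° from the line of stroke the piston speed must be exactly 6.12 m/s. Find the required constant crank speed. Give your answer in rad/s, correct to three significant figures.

282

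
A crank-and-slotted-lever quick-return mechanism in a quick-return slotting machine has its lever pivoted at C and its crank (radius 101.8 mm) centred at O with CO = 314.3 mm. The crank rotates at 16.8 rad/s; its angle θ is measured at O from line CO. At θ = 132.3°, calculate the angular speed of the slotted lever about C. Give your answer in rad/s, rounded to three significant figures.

ω = 16.8 rad/s
Crank pin A relative to C: A = (d + r cosθ, r sinθ); lever angle φ = atan2(r sinθ, d + r cosθ).
Differentiating tanφ: φ̇ = rω(d cosθ + r)/(d² + r² + 2dr cosθ).
d² + r² + 2dr cosθ = |CA|² = 0.0660807 m²;  d cosθ + r = -0.10973 m.
|ω_lever| = |0.1018·16.8·-0.10973| / 0.0660807 = 2.8399 rad/s.

2.84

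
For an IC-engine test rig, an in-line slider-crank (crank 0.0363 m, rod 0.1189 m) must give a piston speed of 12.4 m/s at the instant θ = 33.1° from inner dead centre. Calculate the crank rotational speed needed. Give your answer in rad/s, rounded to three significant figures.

497

For an in-line slider-crank, |v_piston| = rω|sinθ|·[1 + r cosθ/√(L² − r² sin²θ)].
With r = 0.0363 m, L = 0.1189 m, θ = 33.1°: the bracketed kinematic factor |dx/dθ| = 0.024965 m.
ω = v/|dx/dθ| = 12.4/0.024965 = 496.69 rad/s.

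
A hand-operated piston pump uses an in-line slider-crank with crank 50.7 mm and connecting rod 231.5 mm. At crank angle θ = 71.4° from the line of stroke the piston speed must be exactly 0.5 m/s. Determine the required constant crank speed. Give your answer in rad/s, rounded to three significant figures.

9.71

For an in-line slider-crank, |v_piston| = rω|sinθ|·[1 + r cosθ/√(L² − r² sin²θ)].
With r = 0.0507 m, L = 0.2315 m, θ = 71.4°: the bracketed kinematic factor |dx/dθ| = 0.051483 m.
ω = v/|dx/dθ| = 0.5/0.051483 = 9.7119 rad/s.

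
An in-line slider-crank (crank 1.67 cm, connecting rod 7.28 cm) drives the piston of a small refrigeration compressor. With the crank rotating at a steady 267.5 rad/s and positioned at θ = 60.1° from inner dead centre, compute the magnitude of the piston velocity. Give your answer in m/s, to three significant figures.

4.32

ω = 267.5 rad/s
For an in-line slider-crank, x = r cosθ + √(L² − r² sin²θ), so v = −rω sinθ·[1 + r cosθ/√(L² − r² sin²θ)].
With r = 0.0167 m, L = 0.0728 m, θ = 60.1°: √(L² − r² sin²θ) = 0.071346 m.
v = −0.0167·267.5·0.86690·[1 + 0.0167·0.49849/0.071346] = -4.3245 m/s.
|v| = 4.3245 m/s.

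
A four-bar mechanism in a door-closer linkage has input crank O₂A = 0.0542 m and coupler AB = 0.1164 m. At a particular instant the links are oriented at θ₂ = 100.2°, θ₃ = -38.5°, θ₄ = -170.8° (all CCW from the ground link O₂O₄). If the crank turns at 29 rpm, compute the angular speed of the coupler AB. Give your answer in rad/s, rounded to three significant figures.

ω₂ = 3.037 rad/s (from 29 rpm).
Differentiating the loop-closure r₂e^{iθ₂}+r₃e^{iθ₃}=r₁+r₄e^{iθ₄} gives r₂ω₂e^{iθ₂}+r₃ω₃e^{iθ₃}=r₄ω₄e^{iθ₄}.
Eliminating the other unknown: ω₃ = r₂ω₂ sin(θ₄−θ₂) / [r₃ sin(θ₃−θ₄)].
Numerator sine = +0.99985; denominator sine = +0.73963.
Result = 0.0542·3.037·(+0.99985) / (0.1164·(+0.73963)) = +1.9116 rad/s; magnitude 1.9116 rad/s.

1.91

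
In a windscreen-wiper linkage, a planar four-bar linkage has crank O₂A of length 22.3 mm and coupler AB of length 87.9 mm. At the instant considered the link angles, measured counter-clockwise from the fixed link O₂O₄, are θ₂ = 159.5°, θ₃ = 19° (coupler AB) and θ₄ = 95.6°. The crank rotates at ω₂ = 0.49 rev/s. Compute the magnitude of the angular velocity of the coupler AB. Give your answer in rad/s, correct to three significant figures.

ω₂ = 3.079 rad/s (from 0.49 rev/s).
Differentiating the loop-closure r₂e^{iθ₂}+r₃e^{iθ₃}=r₁+r₄e^{iθ₄} gives r₂ω₂e^{iθ₂}+r₃ω₃e^{iθ₃}=r₄ω₄e^{iθ₄}.
Eliminating the other unknown: ω₃ = r₂ω₂ sin(θ₄−θ₂) / [r₃ sin(θ₃−θ₄)].
Numerator sine = -0.89803; denominator sine = -0.97278.
Result = 0.0223·3.079·(-0.89803) / (0.0879·(-0.97278)) = +0.72106 rad/s; magnitude 0.72106 rad/s.

0.721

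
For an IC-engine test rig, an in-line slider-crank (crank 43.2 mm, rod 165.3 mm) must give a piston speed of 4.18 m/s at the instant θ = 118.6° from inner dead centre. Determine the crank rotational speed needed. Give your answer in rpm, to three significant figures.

1210

For an in-line slider-crank, |v_piston| = rω|sinθ|·[1 + r cosθ/√(L² − r² sin²θ)].
With r = 0.0432 m, L = 0.1653 m, θ = 118.6°: the bracketed kinematic factor |dx/dθ| = 0.033054 m.
ω = v/|dx/dθ| = 4.18/0.033054 = 126.46 rad/s.
N = 60ω/(2π) = 1207.6 rpm.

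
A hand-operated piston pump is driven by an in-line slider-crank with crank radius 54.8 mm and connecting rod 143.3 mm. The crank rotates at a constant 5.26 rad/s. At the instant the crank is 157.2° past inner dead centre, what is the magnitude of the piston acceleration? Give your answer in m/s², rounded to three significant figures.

0.976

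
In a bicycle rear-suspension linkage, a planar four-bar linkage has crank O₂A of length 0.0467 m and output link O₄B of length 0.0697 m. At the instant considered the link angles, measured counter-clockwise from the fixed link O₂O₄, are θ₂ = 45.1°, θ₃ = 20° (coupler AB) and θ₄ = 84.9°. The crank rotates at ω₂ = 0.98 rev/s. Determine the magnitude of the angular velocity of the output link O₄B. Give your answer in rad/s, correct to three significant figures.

ω₂ = 6.158 rad/s (from 0.98 rev/s).
Differentiating the loop-closure r₂e^{iθ₂}+r₃e^{iθ₃}=r₁+r₄e^{iθ₄} gives r₂ω₂e^{iθ₂}+r₃ω₃e^{iθ₃}=r₄ω₄e^{iθ₄}.
Eliminating the other unknown: ω₄ = r₂ω₂ sin(θ₂−θ₃) / [r₄ sin(θ₄−θ₃)].
Numerator sine = +0.42420; denominator sine = +0.90557.
Result = 0.0467·6.158·(+0.42420) / (0.0697·(+0.90557)) = +1.9326 rad/s; magnitude 1.9326 rad/s.

1.93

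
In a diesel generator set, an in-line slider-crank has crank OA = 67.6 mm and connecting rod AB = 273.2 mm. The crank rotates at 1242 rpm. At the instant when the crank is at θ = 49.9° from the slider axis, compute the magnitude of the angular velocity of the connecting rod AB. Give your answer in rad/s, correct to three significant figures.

21.1

ω = 130.1 rad/s (converted from 1242 rpm).
The rod makes angle φ with the slider axis where L sinφ = r sinθ; differentiating, L cosφ·φ̇ = r ω cosθ.
L cosφ = √(L² − r² sin²θ) = 0.26826 m.
|ω_rod| = r ω |cosθ| / √(L² − r² sin²θ) = 0.0676·130.1·0.64412/0.26826 = 21.111 rad/s.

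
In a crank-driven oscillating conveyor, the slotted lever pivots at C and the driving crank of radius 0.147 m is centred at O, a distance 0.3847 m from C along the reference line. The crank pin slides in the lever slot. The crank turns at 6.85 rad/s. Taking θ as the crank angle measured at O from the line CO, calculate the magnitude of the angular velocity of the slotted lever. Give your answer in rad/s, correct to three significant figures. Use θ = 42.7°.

1.71

ω = 6.85 rad/s
Crank pin A relative to C: A = (d + r cosθ, r sinθ); lever angle φ = atan2(r sinθ, d + r cosθ).
Differentiating tanφ: φ̇ = rω(d cosθ + r)/(d² + r² + 2dr cosθ).
d² + r² + 2dr cosθ = |CA|² = 0.252723 m²;  d cosθ + r = +0.42972 m.
|ω_lever| = |0.147·6.85·+0.42972| / 0.252723 = 1.7122 rad/s.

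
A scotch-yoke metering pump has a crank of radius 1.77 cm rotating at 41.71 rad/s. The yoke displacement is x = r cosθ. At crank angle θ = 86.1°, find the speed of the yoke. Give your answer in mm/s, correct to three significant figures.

737

ω = 41.71 rad/s
x = r cosθ ⇒ ẋ = −rω sinθ.
|v| = rω|sinθ| = 0.0177·41.71·|sin 86.1°| = 0.73656 m/s = 736.56 mm/s.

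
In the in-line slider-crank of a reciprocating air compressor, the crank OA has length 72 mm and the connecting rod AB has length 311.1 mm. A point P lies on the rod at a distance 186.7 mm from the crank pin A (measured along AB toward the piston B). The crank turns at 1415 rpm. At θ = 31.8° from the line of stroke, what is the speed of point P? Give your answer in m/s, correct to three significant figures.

7.26

ω = 148.2 rad/s.  Crank-pin speed |V_A| = rω = 10.669 m/s, perpendicular to OA.
Rod angle: sinφ = −(r/L) sinθ ⇒ φ = -7.005°; ω_rod = −rω cosθ/√(L²−r²sin²θ) = -29.365 rad/s.
V_P = V_A + ω_rod × AP, with AP = 0.1867 m along the rod.
Components: V_Px = −rω sinθ − a·ω_rod·sinφ = -6.2906 m/s;  V_Py = rω cosθ + a·ω_rod·cosφ = +3.6258 m/s.
|V_P| = √(V_Px² + V_Py²) = 7.2608 m/s.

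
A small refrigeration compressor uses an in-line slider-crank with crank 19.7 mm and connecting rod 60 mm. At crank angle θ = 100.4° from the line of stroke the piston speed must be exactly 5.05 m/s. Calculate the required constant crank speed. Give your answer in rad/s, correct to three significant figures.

278

For an in-line slider-crank, |v_piston| = rω|sinθ|·[1 + r cosθ/√(L² − r² sin²θ)].
With r = 0.0197 m, L = 0.06 m, θ = 100.4°: the bracketed kinematic factor |dx/dθ| = 0.018163 m.
ω = v/|dx/dθ| = 5.05/0.018163 = 278.04 rad/s.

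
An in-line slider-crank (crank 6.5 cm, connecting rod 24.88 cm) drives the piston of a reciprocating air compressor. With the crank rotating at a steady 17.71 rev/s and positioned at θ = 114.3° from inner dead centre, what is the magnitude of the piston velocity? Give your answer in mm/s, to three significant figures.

5860

ω = 2π·17.7 = 111.3 rad/s
For an in-line slider-crank, x = r cosθ + √(L² − r² sin²θ), so v = −rω sinθ·[1 + r cosθ/√(L² − r² sin²θ)].
With r = 0.065 m, L = 0.2488 m, θ = 114.3°: √(L² − r² sin²θ) = 0.24164 m.
v = −0.065·111.3·0.91140·[1 + 0.065·-0.41151/0.24164] = -5.8624 m/s.
|v| = 5.8624 m/s = 5862.4 mm/s.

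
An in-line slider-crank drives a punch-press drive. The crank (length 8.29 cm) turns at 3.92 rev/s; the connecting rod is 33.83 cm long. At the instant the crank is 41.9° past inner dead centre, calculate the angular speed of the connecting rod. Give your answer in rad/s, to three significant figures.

4.55

ω = 24.63 rad/s (converted from 3.92 rev/s).
The rod makes angle φ with the slider axis where L sinφ = r sinθ; differentiating, L cosφ·φ̇ = r ω cosθ.
L cosφ = √(L² − r² sin²θ) = 0.33374 m.
|ω_rod| = r ω |cosθ| / √(L² − r² sin²θ) = 0.0829·24.63·0.74431/0.33374 = 4.5537 rad/s.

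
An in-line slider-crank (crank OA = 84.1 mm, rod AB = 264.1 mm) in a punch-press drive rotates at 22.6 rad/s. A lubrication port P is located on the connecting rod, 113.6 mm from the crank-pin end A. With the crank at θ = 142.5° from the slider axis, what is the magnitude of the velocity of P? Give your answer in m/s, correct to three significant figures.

1.34

ω = 22.6 rad/s.  Crank-pin speed |V_A| = rω = 1.9007 m/s, perpendicular to OA.
Rod angle: sinφ = −(r/L) sinθ ⇒ φ = -11.178°; ω_rod = −rω cosθ/√(L²−r²sin²θ) = +5.82 rad/s.
V_P = V_A + ω_rod × AP, with AP = 0.1136 m along the rod.
Components: V_Px = −rω sinθ − a·ω_rod·sinφ = -1.0289 m/s;  V_Py = rω cosθ + a·ω_rod·cosφ = -0.85929 m/s.
|V_P| = √(V_Px² + V_Py²) = 1.3405 m/s.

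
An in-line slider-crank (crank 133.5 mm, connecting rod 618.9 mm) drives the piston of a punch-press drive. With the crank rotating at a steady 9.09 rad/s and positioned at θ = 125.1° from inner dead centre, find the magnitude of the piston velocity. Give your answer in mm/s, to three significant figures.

ω = 9.09 rad/s
For an in-line slider-crank, x = r cosθ + √(L² − r² sin²θ), so v = −rω sinθ·[1 + r cosθ/√(L² − r² sin²θ)].
With r = 0.1335 m, L = 0.6189 m, θ = 125.1°: √(L² − r² sin²θ) = 0.60919 m.
v = −0.1335·9.09·0.81815·[1 + 0.1335·-0.57501/0.60919] = -0.86773 m/s.
|v| = 0.86773 m/s = 867.73 mm/s.

868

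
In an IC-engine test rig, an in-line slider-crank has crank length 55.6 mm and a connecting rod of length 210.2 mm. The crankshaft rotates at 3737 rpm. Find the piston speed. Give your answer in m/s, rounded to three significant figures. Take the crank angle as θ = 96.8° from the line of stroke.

20.9

ω = 2π·3737/60 = 391.3 rad/s
For an in-line slider-crank, x = r cosθ + √(L² − r² sin²θ), so v = −rω sinθ·[1 + r cosθ/√(L² − r² sin²θ)].
With r = 0.0556 m, L = 0.2102 m, θ = 96.8°: √(L² − r² sin²θ) = 0.20282 m.
v = −0.0556·391.3·0.99297·[1 + 0.0556·-0.11840/0.20282] = -20.904 m/s.
|v| = 20.904 m/s.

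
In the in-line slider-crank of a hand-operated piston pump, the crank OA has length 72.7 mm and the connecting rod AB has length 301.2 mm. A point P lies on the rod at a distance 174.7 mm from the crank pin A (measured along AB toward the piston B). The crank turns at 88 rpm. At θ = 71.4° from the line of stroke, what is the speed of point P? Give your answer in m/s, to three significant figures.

0.670

ω = 9.215 rad/s.  Crank-pin speed |V_A| = rω = 0.66996 m/s, perpendicular to OA.
Rod angle: sinφ = −(r/L) sinθ ⇒ φ = -13.224°; ω_rod = −rω cosθ/√(L²−r²sin²θ) = -0.72878 rad/s.
V_P = V_A + ω_rod × AP, with AP = 0.1747 m along the rod.
Components: V_Px = −rω sinθ − a·ω_rod·sinφ = -0.66409 m/s;  V_Py = rω cosθ + a·ω_rod·cosφ = +0.089746 m/s.
|V_P| = √(V_Px² + V_Py²) = 0.67012 m/s.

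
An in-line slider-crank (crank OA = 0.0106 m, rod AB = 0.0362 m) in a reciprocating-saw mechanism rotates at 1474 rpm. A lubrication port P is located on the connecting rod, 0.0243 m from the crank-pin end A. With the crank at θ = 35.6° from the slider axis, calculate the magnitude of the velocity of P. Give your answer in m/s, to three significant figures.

1.19

ω = 154.4 rad/s.  Crank-pin speed |V_A| = rω = 1.6362 m/s, perpendicular to OA.
Rod angle: sinφ = −(r/L) sinθ ⇒ φ = -9.814°; ω_rod = −rω cosθ/√(L²−r²sin²θ) = -37.297 rad/s.
V_P = V_A + ω_rod × AP, with AP = 0.0243 m along the rod.
Components: V_Px = −rω sinθ − a·ω_rod·sinφ = -1.1069 m/s;  V_Py = rω cosθ + a·ω_rod·cosφ = +0.43734 m/s.
|V_P| = √(V_Px² + V_Py²) = 1.1902 m/s.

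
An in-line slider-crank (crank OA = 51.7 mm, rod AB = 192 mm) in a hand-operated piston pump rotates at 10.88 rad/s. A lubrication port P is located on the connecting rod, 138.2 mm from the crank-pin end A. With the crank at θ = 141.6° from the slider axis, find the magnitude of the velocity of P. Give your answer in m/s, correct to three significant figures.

ω = 10.88 rad/s.  Crank-pin speed |V_A| = rω = 0.5625 m/s, perpendicular to OA.
Rod angle: sinφ = −(r/L) sinθ ⇒ φ = -9.628°; ω_rod = −rω cosθ/√(L²−r²sin²θ) = +2.3288 rad/s.
V_P = V_A + ω_rod × AP, with AP = 0.1382 m along the rod.
Components: V_Px = −rω sinθ − a·ω_rod·sinφ = -0.29556 m/s;  V_Py = rω cosθ + a·ω_rod·cosφ = -0.12352 m/s.
|V_P| = √(V_Px² + V_Py²) = 0.32034 m/s.

0.320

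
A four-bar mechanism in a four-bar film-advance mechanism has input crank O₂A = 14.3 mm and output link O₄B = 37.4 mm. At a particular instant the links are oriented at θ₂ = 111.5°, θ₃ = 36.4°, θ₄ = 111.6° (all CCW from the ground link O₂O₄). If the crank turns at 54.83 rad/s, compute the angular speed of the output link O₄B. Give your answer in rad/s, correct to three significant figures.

ω₂ = 54.83 rad/s
Differentiating the loop-closure r₂e^{iθ₂}+r₃e^{iθ₃}=r₁+r₄e^{iθ₄} gives r₂ω₂e^{iθ₂}+r₃ω₃e^{iθ₃}=r₄ω₄e^{iθ₄}.
Eliminating the other unknown: ω₄ = r₂ω₂ sin(θ₂−θ₃) / [r₄ sin(θ₄−θ₃)].
Numerator sine = +0.96638; denominator sine = +0.96682.
Result = 0.0143·54.83·(+0.96638) / (0.0374·(+0.96682)) = +20.955 rad/s; magnitude 20.955 rad/s.

21.0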